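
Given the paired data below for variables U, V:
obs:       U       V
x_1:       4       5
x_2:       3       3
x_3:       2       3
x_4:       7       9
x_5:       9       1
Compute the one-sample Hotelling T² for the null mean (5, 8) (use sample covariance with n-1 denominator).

Step 1 — sample mean vector:
  mean(U) = (4 + 3 + 2 + 7 + 9) / 5 = 25/5 = 5
  mean(V) = (5 + 3 + 3 + 9 + 1) / 5 = 21/5 = 4.2
  x̄ = (5, 4.2),  deviation x̄ - mu_0 = (5, 4.2) - (5, 8) = (0, -3.8).

Step 2 — sample covariance matrix, S[i,j] = (1/(n-1)) · Σ_k (x_{k,i} - mean_i) · (x_{k,j} - mean_j), divisor n-1 = 4:
  S[U,U] = ((-1)·(-1) + (-2)·(-2) + (-3)·(-3) + (2)·(2) + (4)·(4)) / 4 = 34/4 = 8.5
  S[U,V] = ((-1)·(0.8) + (-2)·(-1.2) + (-3)·(-1.2) + (2)·(4.8) + (4)·(-3.2)) / 4 = 2/4 = 0.5
  S[V,V] = ((0.8)·(0.8) + (-1.2)·(-1.2) + (-1.2)·(-1.2) + (4.8)·(4.8) + (-3.2)·(-3.2)) / 4 = 36.8/4 = 9.2
  S = [[8.5, 0.5],
 [0.5, 9.2]].

Step 3 — invert S. det(S) = 8.5·9.2 - (0.5)² = 77.95.
  S^{-1} = (1/det) · [[d, -b], [-b, a]] = [[0.118, -0.0064],
 [-0.0064, 0.109]].

Step 4 — quadratic form (x̄ - mu_0)^T · S^{-1} · (x̄ - mu_0):
  S^{-1} · (x̄ - mu_0) = (0.0244, -0.4144),
  (x̄ - mu_0)^T · [...] = (0)·(0.0244) + (-3.8)·(-0.4144) = 1.5746.

Step 5 — scale by n: T² = 5 · 1.5746 = 7.873.

T² ≈ 7.873


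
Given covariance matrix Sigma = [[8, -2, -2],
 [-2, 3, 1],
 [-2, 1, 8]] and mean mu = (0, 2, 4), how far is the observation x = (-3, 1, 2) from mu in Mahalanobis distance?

Step 1 — centre the observation: (x - mu) = (-3, -1, -2).

Step 2 — invert Sigma (cofactor / det for 3×3, or solve directly):
  Sigma^{-1} = [[0.1554, 0.0946, 0.027],
 [0.0946, 0.4054, -0.027],
 [0.027, -0.027, 0.1351]].

Step 3 — form the quadratic (x - mu)^T · Sigma^{-1} · (x - mu):
  Sigma^{-1} · (x - mu) = (-0.6149, -0.6351, -0.3243).
  (x - mu)^T · [Sigma^{-1} · (x - mu)] = (-3)·(-0.6149) + (-1)·(-0.6351) + (-2)·(-0.3243) = 3.1284.

Step 4 — take square root: d = √(3.1284) ≈ 1.7687.

d(x, mu) = √(3.1284) ≈ 1.7687


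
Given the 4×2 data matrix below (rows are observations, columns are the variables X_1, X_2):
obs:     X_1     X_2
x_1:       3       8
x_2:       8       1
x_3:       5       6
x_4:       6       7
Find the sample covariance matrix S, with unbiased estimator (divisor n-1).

Step 1 — column means:
  mean(X_1) = (3 + 8 + 5 + 6) / 4 = 22/4 = 5.5
  mean(X_2) = (8 + 1 + 6 + 7) / 4 = 22/4 = 5.5

Step 2 — sample covariance S[i,j] = (1/(n-1)) · Σ_k (x_{k,i} - mean_i) · (x_{k,j} - mean_j), with n-1 = 3.
  S[X_1,X_1] = ((-2.5)·(-2.5) + (2.5)·(2.5) + (-0.5)·(-0.5) + (0.5)·(0.5)) / 3 = 13/3 = 4.3333
  S[X_1,X_2] = ((-2.5)·(2.5) + (2.5)·(-4.5) + (-0.5)·(0.5) + (0.5)·(1.5)) / 3 = -17/3 = -5.6667
  S[X_2,X_2] = ((2.5)·(2.5) + (-4.5)·(-4.5) + (0.5)·(0.5) + (1.5)·(1.5)) / 3 = 29/3 = 9.6667

S is symmetric (S[j,i] = S[i,j]). Assembling:

S = [[4.3333, -5.6667],
 [-5.6667, 9.6667]]


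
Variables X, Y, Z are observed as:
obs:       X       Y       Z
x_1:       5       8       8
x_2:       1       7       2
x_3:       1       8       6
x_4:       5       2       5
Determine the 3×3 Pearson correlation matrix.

Step 1 — column means:
  mean(X) = (5 + 1 + 1 + 5) / 4 = 12/4 = 3
  mean(Y) = (8 + 7 + 8 + 2) / 4 = 25/4 = 6.25
  mean(Z) = (8 + 2 + 6 + 5) / 4 = 21/4 = 5.25

Step 2 — sample variances and covariances s[i,j] = (1/(n-1)) · Σ_k (x_{k,i} - mean_i) · (x_{k,j} - mean_j), with n-1 = 3:
  s[X,X] = ((2)·(2) + (-2)·(-2) + (-2)·(-2) + (2)·(2)) / 3 = 16/3 = 5.3333
  s[X,Y] = ((2)·(1.75) + (-2)·(0.75) + (-2)·(1.75) + (2)·(-4.25)) / 3 = -10/3 = -3.3333
  s[X,Z] = ((2)·(2.75) + (-2)·(-3.25) + (-2)·(0.75) + (2)·(-0.25)) / 3 = 10/3 = 3.3333
  s[Y,Y] = ((1.75)·(1.75) + (0.75)·(0.75) + (1.75)·(1.75) + (-4.25)·(-4.25)) / 3 = 24.75/3 = 8.25
  s[Y,Z] = ((1.75)·(2.75) + (0.75)·(-3.25) + (1.75)·(0.75) + (-4.25)·(-0.25)) / 3 = 4.75/3 = 1.5833
  s[Z,Z] = ((2.75)·(2.75) + (-3.25)·(-3.25) + (0.75)·(0.75) + (-0.25)·(-0.25)) / 3 = 18.75/3 = 6.25
  Sample standard deviations s_i = √(s[i,i]):
  s(X) = √(5.3333) = 2.3094
  s(Y) = √(8.25) = 2.8723
  s(Z) = √(6.25) = 2.5

Step 3 — r_{ij} = s_{ij} / (s_i · s_j):
  r[X,X] = 1 (diagonal).
  r[X,Y] = -3.3333 / (2.3094 · 2.8723) = -3.3333 / 6.6332 = -0.5025
  r[X,Z] = 3.3333 / (2.3094 · 2.5) = 3.3333 / 5.7735 = 0.5774
  r[Y,Y] = 1 (diagonal).
  r[Y,Z] = 1.5833 / (2.8723 · 2.5) = 1.5833 / 7.1807 = 0.2205
  r[Z,Z] = 1 (diagonal).

R is symmetric with unit diagonal. Assembling:

R = [[1, -0.5025, 0.5774],
 [-0.5025, 1, 0.2205],
 [0.5774, 0.2205, 1]]


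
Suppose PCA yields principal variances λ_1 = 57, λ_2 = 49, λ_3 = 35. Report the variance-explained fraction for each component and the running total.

Step 1 — total variance = trace(Sigma) = Σ λ_i = 57 + 49 + 35 = 141.

Step 2 — fraction explained by component i = λ_i / Σ λ:
  PC1: 57/141 = 0.4043
  PC2: 49/141 = 0.3475
  PC3: 35/141 = 0.2482

Step 3 — cumulative fraction after k components = (λ_1 + ... + λ_k) / Σ λ:
  k = 1: 57/141 = 0.4043
  k = 2: (57 + 49)/141 = 106/141 = 0.7518
  k = 3: (57 + 49 + 35)/141 = 141/141 = 1

Summary (fraction, with percent):

explained: PC1 0.4043 (40.43%), PC2 0.3475 (34.75%), PC3 0.2482 (24.82%);  cumulative: 0.4043, 0.7518, 1


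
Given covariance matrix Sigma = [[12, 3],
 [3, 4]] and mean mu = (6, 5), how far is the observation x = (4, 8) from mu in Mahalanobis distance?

Step 1 — centre the observation: (x - mu) = (-2, 3).

Step 2 — invert Sigma. det(Sigma) = 12·4 - (3)² = 39.
  Sigma^{-1} = (1/det) · [[d, -b], [-b, a]] = [[0.1026, -0.0769],
 [-0.0769, 0.3077]].

Step 3 — form the quadratic (x - mu)^T · Sigma^{-1} · (x - mu):
  Sigma^{-1} · (x - mu) = (-0.4359, 1.0769).
  (x - mu)^T · [Sigma^{-1} · (x - mu)] = (-2)·(-0.4359) + (3)·(1.0769) = 4.1026.

Step 4 — take square root: d = √(4.1026) ≈ 2.0255.

d(x, mu) = √(4.1026) ≈ 2.0255


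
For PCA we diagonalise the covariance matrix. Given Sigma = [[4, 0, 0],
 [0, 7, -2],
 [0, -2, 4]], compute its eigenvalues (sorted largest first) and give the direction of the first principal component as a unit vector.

Step 1 — characteristic polynomial p(λ) = det(λI - Sigma) = λ³ - tr·λ² + c_1·λ - det, where tr = trace, c_1 = sum of the principal 2×2 minors, det = det(Sigma):
  tr = 4 + 7 + 4 = 15,
  c_1 = (4·7 - (0)²) + (4·4 - (0)²) + (7·4 - (-2)²) = 28 + 16 + 24 = 68,
  det = 4·(7·4 - (-2)²) - (0)·((0)·4 - (-2)·(0)) + (0)·((0)·(-2) - 7·(0)) = 4·(24) - (0)·(0) + (0)·(0) = 96.
  So p(λ) = λ³ - 15λ² + 68λ - 96.
Step 2 — look for an integer root (rational root theorem: any rational root is an integer divisor of 96). Testing λ = 3:
  p(3) = 27 - 135 + 204 - 96 = 0  ✓
  Dividing out (λ - 3): p(λ) = (λ - 3)(λ² - 12λ + 32).
Step 3 — remaining eigenvalues from the quadratic λ² - 12λ + 32 = 0:
  Δ = 12² - 4·32 = 144 - 128 = 16,  λ = (12 ± √16)/2 = (12 ± 4)/2 = 8 or 4.
  Sorted: λ_1 = 8,  λ_2 = 4,  λ_3 = 3  (check: sum = 15 = tr ✓).

Step 4 — unit eigenvector for λ_1 = 8: v spans the null space of (Sigma - λ_1 I), whose rows are
  r_1 = (-4, 0, 0),  r_2 = (0, -1, -2),  r_3 = (0, -2, -4).
  v is orthogonal to every row, so take v ∝ r_1 × r_2 = ((0)·(-2) - (0)·(-1), (0)·(0) - (-4)·(-2), (-4)·(-1) - (0)·(0)) = (0, -8, 4).
  Rescale (divide by 4; multiply by -1 so the first nonzero entry is positive): u = (0, 2, -1).
  ||u|| = √((0)² + (2)² + (-1)²) = √(5) ≈ 2.2361,  v_1 = u/||u|| ≈ (0, 0.8944, -0.4472) (||v_1|| = 1).

λ_1 = 8,  λ_2 = 4,  λ_3 = 3;  v_1 ≈ (0, 0.8944, -0.4472)


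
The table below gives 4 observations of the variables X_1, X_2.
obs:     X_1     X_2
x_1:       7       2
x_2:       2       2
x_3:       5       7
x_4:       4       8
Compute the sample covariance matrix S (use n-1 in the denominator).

Step 1 — column means:
  mean(X_1) = (7 + 2 + 5 + 4) / 4 = 18/4 = 4.5
  mean(X_2) = (2 + 2 + 7 + 8) / 4 = 19/4 = 4.75

Step 2 — sample covariance S[i,j] = (1/(n-1)) · Σ_k (x_{k,i} - mean_i) · (x_{k,j} - mean_j), with n-1 = 3.
  S[X_1,X_1] = ((2.5)·(2.5) + (-2.5)·(-2.5) + (0.5)·(0.5) + (-0.5)·(-0.5)) / 3 = 13/3 = 4.3333
  S[X_1,X_2] = ((2.5)·(-2.75) + (-2.5)·(-2.75) + (0.5)·(2.25) + (-0.5)·(3.25)) / 3 = -0.5/3 = -0.1667
  S[X_2,X_2] = ((-2.75)·(-2.75) + (-2.75)·(-2.75) + (2.25)·(2.25) + (3.25)·(3.25)) / 3 = 30.75/3 = 10.25

S is symmetric (S[j,i] = S[i,j]). Assembling:

S = [[4.3333, -0.1667],
 [-0.1667, 10.25]]


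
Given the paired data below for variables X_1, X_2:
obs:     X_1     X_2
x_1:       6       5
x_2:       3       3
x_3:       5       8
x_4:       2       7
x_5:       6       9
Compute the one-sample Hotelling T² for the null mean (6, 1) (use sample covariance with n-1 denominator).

Step 1 — sample mean vector:
  mean(X_1) = (6 + 3 + 5 + 2 + 6) / 5 = 22/5 = 4.4
  mean(X_2) = (5 + 3 + 8 + 7 + 9) / 5 = 32/5 = 6.4
  x̄ = (4.4, 6.4),  deviation x̄ - mu_0 = (4.4, 6.4) - (6, 1) = (-1.6, 5.4).

Step 2 — sample covariance matrix, S[i,j] = (1/(n-1)) · Σ_k (x_{k,i} - mean_i) · (x_{k,j} - mean_j), divisor n-1 = 4:
  S[X_1,X_1] = ((1.6)·(1.6) + (-1.4)·(-1.4) + (0.6)·(0.6) + (-2.4)·(-2.4) + (1.6)·(1.6)) / 4 = 13.2/4 = 3.3
  S[X_1,X_2] = ((1.6)·(-1.4) + (-1.4)·(-3.4) + (0.6)·(1.6) + (-2.4)·(0.6) + (1.6)·(2.6)) / 4 = 6.2/4 = 1.55
  S[X_2,X_2] = ((-1.4)·(-1.4) + (-3.4)·(-3.4) + (1.6)·(1.6) + (0.6)·(0.6) + (2.6)·(2.6)) / 4 = 23.2/4 = 5.8
  S = [[3.3, 1.55],
 [1.55, 5.8]].

Step 3 — invert S. det(S) = 3.3·5.8 - (1.55)² = 16.7375.
  S^{-1} = (1/det) · [[d, -b], [-b, a]] = [[0.3465, -0.0926],
 [-0.0926, 0.1972]].

Step 4 — quadratic form (x̄ - mu_0)^T · S^{-1} · (x̄ - mu_0):
  S^{-1} · (x̄ - mu_0) = (-1.0545, 1.2128),
  (x̄ - mu_0)^T · [...] = (-1.6)·(-1.0545) + (5.4)·(1.2128) = 8.2366.

Step 5 — scale by n: T² = 5 · 8.2366 = 41.183.

T² ≈ 41.183


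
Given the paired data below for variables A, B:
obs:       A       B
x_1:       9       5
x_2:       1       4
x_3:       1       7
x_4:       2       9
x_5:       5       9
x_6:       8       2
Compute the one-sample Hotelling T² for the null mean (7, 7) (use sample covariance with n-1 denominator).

Step 1 — sample mean vector:
  mean(A) = (9 + 1 + 1 + 2 + 5 + 8) / 6 = 26/6 = 4.3333
  mean(B) = (5 + 4 + 7 + 9 + 9 + 2) / 6 = 36/6 = 6
  x̄ = (4.3333, 6),  deviation x̄ - mu_0 = (4.3333, 6) - (7, 7) = (-2.6667, -1).

Step 2 — sample covariance matrix, S[i,j] = (1/(n-1)) · Σ_k (x_{k,i} - mean_i) · (x_{k,j} - mean_j), divisor n-1 = 5:
  S[A,A] = ((4.6667)·(4.6667) + (-3.3333)·(-3.3333) + (-3.3333)·(-3.3333) + (-2.3333)·(-2.3333) + (0.6667)·(0.6667) + (3.6667)·(3.6667)) / 5 = 63.3333/5 = 12.6667
  S[A,B] = ((4.6667)·(-1) + (-3.3333)·(-2) + (-3.3333)·(1) + (-2.3333)·(3) + (0.6667)·(3) + (3.6667)·(-4)) / 5 = -21/5 = -4.2
  S[B,B] = ((-1)·(-1) + (-2)·(-2) + (1)·(1) + (3)·(3) + (3)·(3) + (-4)·(-4)) / 5 = 40/5 = 8
  S = [[12.6667, -4.2],
 [-4.2, 8]].

Step 3 — invert S. det(S) = 12.6667·8 - (-4.2)² = 83.6933.
  S^{-1} = (1/det) · [[d, -b], [-b, a]] = [[0.0956, 0.0502],
 [0.0502, 0.1513]].

Step 4 — quadratic form (x̄ - mu_0)^T · S^{-1} · (x̄ - mu_0):
  S^{-1} · (x̄ - mu_0) = (-0.3051, -0.2852),
  (x̄ - mu_0)^T · [...] = (-2.6667)·(-0.3051) + (-1)·(-0.2852) = 1.0987.

Step 5 — scale by n: T² = 6 · 1.0987 = 6.5923.

T² ≈ 6.5923


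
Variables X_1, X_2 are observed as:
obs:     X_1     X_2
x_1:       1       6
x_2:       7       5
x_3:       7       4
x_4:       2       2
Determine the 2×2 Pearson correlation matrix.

Step 1 — column means:
  mean(X_1) = (1 + 7 + 7 + 2) / 4 = 17/4 = 4.25
  mean(X_2) = (6 + 5 + 4 + 2) / 4 = 17/4 = 4.25

Step 2 — sample variances and covariances s[i,j] = (1/(n-1)) · Σ_k (x_{k,i} - mean_i) · (x_{k,j} - mean_j), with n-1 = 3:
  s[X_1,X_1] = ((-3.25)·(-3.25) + (2.75)·(2.75) + (2.75)·(2.75) + (-2.25)·(-2.25)) / 3 = 30.75/3 = 10.25
  s[X_1,X_2] = ((-3.25)·(1.75) + (2.75)·(0.75) + (2.75)·(-0.25) + (-2.25)·(-2.25)) / 3 = 0.75/3 = 0.25
  s[X_2,X_2] = ((1.75)·(1.75) + (0.75)·(0.75) + (-0.25)·(-0.25) + (-2.25)·(-2.25)) / 3 = 8.75/3 = 2.9167
  Sample standard deviations s_i = √(s[i,i]):
  s(X_1) = √(10.25) = 3.2016
  s(X_2) = √(2.9167) = 1.7078

Step 3 — r_{ij} = s_{ij} / (s_i · s_j):
  r[X_1,X_1] = 1 (diagonal).
  r[X_1,X_2] = 0.25 / (3.2016 · 1.7078) = 0.25 / 5.4677 = 0.0457
  r[X_2,X_2] = 1 (diagonal).

R is symmetric with unit diagonal. Assembling:

R = [[1, 0.0457],
 [0.0457, 1]]


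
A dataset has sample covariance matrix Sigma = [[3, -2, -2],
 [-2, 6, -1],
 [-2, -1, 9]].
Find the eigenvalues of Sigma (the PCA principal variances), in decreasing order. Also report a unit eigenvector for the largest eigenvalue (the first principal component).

Step 1 — characteristic polynomial p(λ) = det(λI - Sigma) = λ³ - tr·λ² + c_1·λ - det, where tr = trace, c_1 = sum of the principal 2×2 minors, det = det(Sigma):
  tr = 3 + 6 + 9 = 18,
  c_1 = (3·6 - (-2)²) + (3·9 - (-2)²) + (6·9 - (-1)²) = 14 + 23 + 53 = 90,
  det = 3·(6·9 - (-1)²) - (-2)·((-2)·9 - (-1)·(-2)) + (-2)·((-2)·(-1) - 6·(-2)) = 3·(53) - (-2)·(-20) + (-2)·(14) = 91.
  So p(λ) = λ³ - 18λ² + 90λ - 91.
Step 2 — look for an integer root (rational root theorem: any rational root is an integer divisor of 91). Testing λ = 7:
  p(7) = 343 - 882 + 630 - 91 = 0  ✓
  Dividing out (λ - 7): p(λ) = (λ - 7)(λ² - 11λ + 13).
Step 3 — remaining eigenvalues from the quadratic λ² - 11λ + 13 = 0:
  Δ = 11² - 4·13 = 121 - 52 = 69,  λ = (11 ± √69)/2 = (11 ± 8.3066)/2 ≈ 9.6533 or 1.3467.
  Sorted: λ_1 = 9.6533,  λ_2 = 7,  λ_3 = 1.3467  (check: sum = 18 = tr ✓).

Step 4 — unit eigenvector for λ_1 ≈ 9.6533: v spans the null space of (Sigma - λ_1 I), whose rows are
  r_1 = (-6.6533, -2, -2),  r_2 = (-2, -3.6533, -1),  r_3 = (-2, -1, -0.6533).
  v is orthogonal to every row, so take v ∝ r_1 × r_2 = ((-2)·(-1) - (-2)·(-3.6533), (-2)·(-2) - (-6.6533)·(-1), (-6.6533)·(-3.6533) - (-2)·(-2)) ≈ (-5.3066, -2.6533, 20.3066).
  Rescale (multiply by -1 so the first nonzero entry is positive): u = (5.3066, 2.6533, -20.3066).
  ||u|| = √((5.3066)² + (2.6533)² + (-20.3066)²) = √(447.5593) ≈ 21.1556,  v_1 = u/||u|| ≈ (0.2508, 0.1254, -0.9599) (||v_1|| = 1).

λ_1 = 9.6533,  λ_2 = 7,  λ_3 = 1.3467;  v_1 ≈ (0.2508, 0.1254, -0.9599)


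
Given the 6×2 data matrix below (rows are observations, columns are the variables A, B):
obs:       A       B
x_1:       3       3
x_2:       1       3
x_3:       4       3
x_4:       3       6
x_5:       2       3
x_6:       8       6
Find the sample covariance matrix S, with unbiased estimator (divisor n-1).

Step 1 — column means:
  mean(A) = (3 + 1 + 4 + 3 + 2 + 8) / 6 = 21/6 = 3.5
  mean(B) = (3 + 3 + 3 + 6 + 3 + 6) / 6 = 24/6 = 4

Step 2 — sample covariance S[i,j] = (1/(n-1)) · Σ_k (x_{k,i} - mean_i) · (x_{k,j} - mean_j), with n-1 = 5.
  S[A,A] = ((-0.5)·(-0.5) + (-2.5)·(-2.5) + (0.5)·(0.5) + (-0.5)·(-0.5) + (-1.5)·(-1.5) + (4.5)·(4.5)) / 5 = 29.5/5 = 5.9
  S[A,B] = ((-0.5)·(-1) + (-2.5)·(-1) + (0.5)·(-1) + (-0.5)·(2) + (-1.5)·(-1) + (4.5)·(2)) / 5 = 12/5 = 2.4
  S[B,B] = ((-1)·(-1) + (-1)·(-1) + (-1)·(-1) + (2)·(2) + (-1)·(-1) + (2)·(2)) / 5 = 12/5 = 2.4

S is symmetric (S[j,i] = S[i,j]). Assembling:

S = [[5.9, 2.4],
 [2.4, 2.4]]


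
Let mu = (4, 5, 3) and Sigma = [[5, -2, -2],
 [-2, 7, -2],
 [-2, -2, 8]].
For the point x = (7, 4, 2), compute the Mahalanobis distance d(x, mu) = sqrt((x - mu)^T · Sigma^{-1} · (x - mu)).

Step 1 — centre the observation: (x - mu) = (3, -1, -1).

Step 2 — invert Sigma (cofactor / det for 3×3, or solve directly):
  Sigma^{-1} = [[0.2826, 0.1087, 0.0978],
 [0.1087, 0.1957, 0.0761],
 [0.0978, 0.0761, 0.1685]].

Step 3 — form the quadratic (x - mu)^T · Sigma^{-1} · (x - mu):
  Sigma^{-1} · (x - mu) = (0.6413, 0.0543, 0.0489).
  (x - mu)^T · [Sigma^{-1} · (x - mu)] = (3)·(0.6413) + (-1)·(0.0543) + (-1)·(0.0489) = 1.8207.

Step 4 — take square root: d = √(1.8207) ≈ 1.3493.

d(x, mu) = √(1.8207) ≈ 1.3493


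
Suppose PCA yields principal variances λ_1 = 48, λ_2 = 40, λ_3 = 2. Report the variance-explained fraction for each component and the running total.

Step 1 — total variance = trace(Sigma) = Σ λ_i = 48 + 40 + 2 = 90.

Step 2 — fraction explained by component i = λ_i / Σ λ:
  PC1: 48/90 = 0.5333
  PC2: 40/90 = 0.4444
  PC3: 2/90 = 0.0222

Step 3 — cumulative fraction after k components = (λ_1 + ... + λ_k) / Σ λ:
  k = 1: 48/90 = 0.5333
  k = 2: (48 + 40)/90 = 88/90 = 0.9778
  k = 3: (48 + 40 + 2)/90 = 90/90 = 1

Summary (fraction, with percent):

explained: PC1 0.5333 (53.33%), PC2 0.4444 (44.44%), PC3 0.0222 (2.22%);  cumulative: 0.5333, 0.9778, 1


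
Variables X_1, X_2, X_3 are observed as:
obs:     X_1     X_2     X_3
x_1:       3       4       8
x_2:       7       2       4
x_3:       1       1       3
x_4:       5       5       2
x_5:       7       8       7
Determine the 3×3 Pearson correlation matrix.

Step 1 — column means:
  mean(X_1) = (3 + 7 + 1 + 5 + 7) / 5 = 23/5 = 4.6
  mean(X_2) = (4 + 2 + 1 + 5 + 8) / 5 = 20/5 = 4
  mean(X_3) = (8 + 4 + 3 + 2 + 7) / 5 = 24/5 = 4.8

Step 2 — sample variances and covariances s[i,j] = (1/(n-1)) · Σ_k (x_{k,i} - mean_i) · (x_{k,j} - mean_j), with n-1 = 4:
  s[X_1,X_1] = ((-1.6)·(-1.6) + (2.4)·(2.4) + (-3.6)·(-3.6) + (0.4)·(0.4) + (2.4)·(2.4)) / 4 = 27.2/4 = 6.8
  s[X_1,X_2] = ((-1.6)·(0) + (2.4)·(-2) + (-3.6)·(-3) + (0.4)·(1) + (2.4)·(4)) / 4 = 16/4 = 4
  s[X_1,X_3] = ((-1.6)·(3.2) + (2.4)·(-0.8) + (-3.6)·(-1.8) + (0.4)·(-2.8) + (2.4)·(2.2)) / 4 = 3.6/4 = 0.9
  s[X_2,X_2] = ((0)·(0) + (-2)·(-2) + (-3)·(-3) + (1)·(1) + (4)·(4)) / 4 = 30/4 = 7.5
  s[X_2,X_3] = ((0)·(3.2) + (-2)·(-0.8) + (-3)·(-1.8) + (1)·(-2.8) + (4)·(2.2)) / 4 = 13/4 = 3.25
  s[X_3,X_3] = ((3.2)·(3.2) + (-0.8)·(-0.8) + (-1.8)·(-1.8) + (-2.8)·(-2.8) + (2.2)·(2.2)) / 4 = 26.8/4 = 6.7
  Sample standard deviations s_i = √(s[i,i]):
  s(X_1) = √(6.8) = 2.6077
  s(X_2) = √(7.5) = 2.7386
  s(X_3) = √(6.7) = 2.5884

Step 3 — r_{ij} = s_{ij} / (s_i · s_j):
  r[X_1,X_1] = 1 (diagonal).
  r[X_1,X_2] = 4 / (2.6077 · 2.7386) = 4 / 7.1414 = 0.5601
  r[X_1,X_3] = 0.9 / (2.6077 · 2.5884) = 0.9 / 6.7498 = 0.1333
  r[X_2,X_2] = 1 (diagonal).
  r[X_2,X_3] = 3.25 / (2.7386 · 2.5884) = 3.25 / 7.0887 = 0.4585
  r[X_3,X_3] = 1 (diagonal).

R is symmetric with unit diagonal. Assembling:

R = [[1, 0.5601, 0.1333],
 [0.5601, 1, 0.4585],
 [0.1333, 0.4585, 1]]


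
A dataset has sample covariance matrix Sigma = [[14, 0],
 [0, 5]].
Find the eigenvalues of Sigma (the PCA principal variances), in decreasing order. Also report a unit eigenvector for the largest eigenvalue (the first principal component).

Step 1 — characteristic polynomial of 2×2 Sigma:
  det(Sigma - λI) = λ² - trace · λ + det = 0.
  trace = 14 + 5 = 19, det = 14·5 - (0)² = 70.
Step 2 — discriminant:
  Δ = trace² - 4·det = 361 - 280 = 81.
Step 3 — eigenvalues:
  λ = (trace ± √Δ)/2 = (19 ± 9)/2,
  λ_1 = 14,  λ_2 = 5.

Step 4 — unit eigenvector for λ_1: Sigma is diagonal, so its eigenvectors are the coordinate axes. λ_1 = 14 is the diagonal entry on the first coordinate axis, hence
  v_1 = (1, 0) (||v_1|| = 1).

λ_1 = 14,  λ_2 = 5;  v_1 ≈ (1, 0)


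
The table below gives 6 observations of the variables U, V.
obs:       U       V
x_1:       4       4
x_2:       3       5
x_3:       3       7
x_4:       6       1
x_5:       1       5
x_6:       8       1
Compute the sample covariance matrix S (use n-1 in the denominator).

Step 1 — column means:
  mean(U) = (4 + 3 + 3 + 6 + 1 + 8) / 6 = 25/6 = 4.1667
  mean(V) = (4 + 5 + 7 + 1 + 5 + 1) / 6 = 23/6 = 3.8333

Step 2 — sample covariance S[i,j] = (1/(n-1)) · Σ_k (x_{k,i} - mean_i) · (x_{k,j} - mean_j), with n-1 = 5.
  S[U,U] = ((-0.1667)·(-0.1667) + (-1.1667)·(-1.1667) + (-1.1667)·(-1.1667) + (1.8333)·(1.8333) + (-3.1667)·(-3.1667) + (3.8333)·(3.8333)) / 5 = 30.8333/5 = 6.1667
  S[U,V] = ((-0.1667)·(0.1667) + (-1.1667)·(1.1667) + (-1.1667)·(3.1667) + (1.8333)·(-2.8333) + (-3.1667)·(1.1667) + (3.8333)·(-2.8333)) / 5 = -24.8333/5 = -4.9667
  S[V,V] = ((0.1667)·(0.1667) + (1.1667)·(1.1667) + (3.1667)·(3.1667) + (-2.8333)·(-2.8333) + (1.1667)·(1.1667) + (-2.8333)·(-2.8333)) / 5 = 28.8333/5 = 5.7667

S is symmetric (S[j,i] = S[i,j]). Assembling:

S = [[6.1667, -4.9667],
 [-4.9667, 5.7667]]


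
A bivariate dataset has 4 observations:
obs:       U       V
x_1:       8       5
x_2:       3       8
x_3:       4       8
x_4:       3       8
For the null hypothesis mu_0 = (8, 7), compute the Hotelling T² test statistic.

Step 1 — sample mean vector:
  mean(U) = (8 + 3 + 4 + 3) / 4 = 18/4 = 4.5
  mean(V) = (5 + 8 + 8 + 8) / 4 = 29/4 = 7.25
  x̄ = (4.5, 7.25),  deviation x̄ - mu_0 = (4.5, 7.25) - (8, 7) = (-3.5, 0.25).

Step 2 — sample covariance matrix, S[i,j] = (1/(n-1)) · Σ_k (x_{k,i} - mean_i) · (x_{k,j} - mean_j), divisor n-1 = 3:
  S[U,U] = ((3.5)·(3.5) + (-1.5)·(-1.5) + (-0.5)·(-0.5) + (-1.5)·(-1.5)) / 3 = 17/3 = 5.6667
  S[U,V] = ((3.5)·(-2.25) + (-1.5)·(0.75) + (-0.5)·(0.75) + (-1.5)·(0.75)) / 3 = -10.5/3 = -3.5
  S[V,V] = ((-2.25)·(-2.25) + (0.75)·(0.75) + (0.75)·(0.75) + (0.75)·(0.75)) / 3 = 6.75/3 = 2.25
  S = [[5.6667, -3.5],
 [-3.5, 2.25]].

Step 3 — invert S. det(S) = 5.6667·2.25 - (-3.5)² = 0.5.
  S^{-1} = (1/det) · [[d, -b], [-b, a]] = [[4.5, 7],
 [7, 11.3333]].

Step 4 — quadratic form (x̄ - mu_0)^T · S^{-1} · (x̄ - mu_0):
  S^{-1} · (x̄ - mu_0) = (-14, -21.6667),
  (x̄ - mu_0)^T · [...] = (-3.5)·(-14) + (0.25)·(-21.6667) = 43.5833.

Step 5 — scale by n: T² = 4 · 43.5833 = 174.3333.

T² ≈ 174.3333


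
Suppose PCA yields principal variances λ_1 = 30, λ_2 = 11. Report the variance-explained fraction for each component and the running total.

Step 1 — total variance = trace(Sigma) = Σ λ_i = 30 + 11 = 41.

Step 2 — fraction explained by component i = λ_i / Σ λ:
  PC1: 30/41 = 0.7317
  PC2: 11/41 = 0.2683

Step 3 — cumulative fraction after k components = (λ_1 + ... + λ_k) / Σ λ:
  k = 1: 30/41 = 0.7317
  k = 2: (30 + 11)/41 = 41/41 = 1

Summary (fraction, with percent):

explained: PC1 0.7317 (73.17%), PC2 0.2683 (26.83%);  cumulative: 0.7317, 1


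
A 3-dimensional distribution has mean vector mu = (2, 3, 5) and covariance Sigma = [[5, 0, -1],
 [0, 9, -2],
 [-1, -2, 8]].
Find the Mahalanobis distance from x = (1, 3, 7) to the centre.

Step 1 — centre the observation: (x - mu) = (-1, 0, 2).

Step 2 — invert Sigma (cofactor / det for 3×3, or solve directly):
  Sigma^{-1} = [[0.2054, 0.006, 0.0272],
 [0.006, 0.1178, 0.0302],
 [0.0272, 0.0302, 0.136]].

Step 3 — form the quadratic (x - mu)^T · Sigma^{-1} · (x - mu):
  Sigma^{-1} · (x - mu) = (-0.1511, 0.0544, 0.2447).
  (x - mu)^T · [Sigma^{-1} · (x - mu)] = (-1)·(-0.1511) + (0)·(0.0544) + (2)·(0.2447) = 0.6405.

Step 4 — take square root: d = √(0.6405) ≈ 0.8003.

d(x, mu) = √(0.6405) ≈ 0.8003


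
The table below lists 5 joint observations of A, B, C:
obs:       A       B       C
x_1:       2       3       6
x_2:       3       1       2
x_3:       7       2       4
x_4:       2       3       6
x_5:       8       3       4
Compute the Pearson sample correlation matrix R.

Step 1 — column means:
  mean(A) = (2 + 3 + 7 + 2 + 8) / 5 = 22/5 = 4.4
  mean(B) = (3 + 1 + 2 + 3 + 3) / 5 = 12/5 = 2.4
  mean(C) = (6 + 2 + 4 + 6 + 4) / 5 = 22/5 = 4.4

Step 2 — sample variances and covariances s[i,j] = (1/(n-1)) · Σ_k (x_{k,i} - mean_i) · (x_{k,j} - mean_j), with n-1 = 4:
  s[A,A] = ((-2.4)·(-2.4) + (-1.4)·(-1.4) + (2.6)·(2.6) + (-2.4)·(-2.4) + (3.6)·(3.6)) / 4 = 33.2/4 = 8.3
  s[A,B] = ((-2.4)·(0.6) + (-1.4)·(-1.4) + (2.6)·(-0.4) + (-2.4)·(0.6) + (3.6)·(0.6)) / 4 = 0.2/4 = 0.05
  s[A,C] = ((-2.4)·(1.6) + (-1.4)·(-2.4) + (2.6)·(-0.4) + (-2.4)·(1.6) + (3.6)·(-0.4)) / 4 = -6.8/4 = -1.7
  s[B,B] = ((0.6)·(0.6) + (-1.4)·(-1.4) + (-0.4)·(-0.4) + (0.6)·(0.6) + (0.6)·(0.6)) / 4 = 3.2/4 = 0.8
  s[B,C] = ((0.6)·(1.6) + (-1.4)·(-2.4) + (-0.4)·(-0.4) + (0.6)·(1.6) + (0.6)·(-0.4)) / 4 = 5.2/4 = 1.3
  s[C,C] = ((1.6)·(1.6) + (-2.4)·(-2.4) + (-0.4)·(-0.4) + (1.6)·(1.6) + (-0.4)·(-0.4)) / 4 = 11.2/4 = 2.8
  Sample standard deviations s_i = √(s[i,i]):
  s(A) = √(8.3) = 2.881
  s(B) = √(0.8) = 0.8944
  s(C) = √(2.8) = 1.6733

Step 3 — r_{ij} = s_{ij} / (s_i · s_j):
  r[A,A] = 1 (diagonal).
  r[A,B] = 0.05 / (2.881 · 0.8944) = 0.05 / 2.5768 = 0.0194
  r[A,C] = -1.7 / (2.881 · 1.6733) = -1.7 / 4.8208 = -0.3526
  r[B,B] = 1 (diagonal).
  r[B,C] = 1.3 / (0.8944 · 1.6733) = 1.3 / 1.4967 = 0.8686
  r[C,C] = 1 (diagonal).

R is symmetric with unit diagonal. Assembling:

R = [[1, 0.0194, -0.3526],
 [0.0194, 1, 0.8686],
 [-0.3526, 0.8686, 1]]


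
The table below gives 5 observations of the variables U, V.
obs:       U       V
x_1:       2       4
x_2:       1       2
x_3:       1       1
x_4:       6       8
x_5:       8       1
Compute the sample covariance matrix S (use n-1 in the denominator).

Step 1 — column means:
  mean(U) = (2 + 1 + 1 + 6 + 8) / 5 = 18/5 = 3.6
  mean(V) = (4 + 2 + 1 + 8 + 1) / 5 = 16/5 = 3.2

Step 2 — sample covariance S[i,j] = (1/(n-1)) · Σ_k (x_{k,i} - mean_i) · (x_{k,j} - mean_j), with n-1 = 4.
  S[U,U] = ((-1.6)·(-1.6) + (-2.6)·(-2.6) + (-2.6)·(-2.6) + (2.4)·(2.4) + (4.4)·(4.4)) / 4 = 41.2/4 = 10.3
  S[U,V] = ((-1.6)·(0.8) + (-2.6)·(-1.2) + (-2.6)·(-2.2) + (2.4)·(4.8) + (4.4)·(-2.2)) / 4 = 9.4/4 = 2.35
  S[V,V] = ((0.8)·(0.8) + (-1.2)·(-1.2) + (-2.2)·(-2.2) + (4.8)·(4.8) + (-2.2)·(-2.2)) / 4 = 34.8/4 = 8.7

S is symmetric (S[j,i] = S[i,j]). Assembling:

S = [[10.3, 2.35],
 [2.35, 8.7]]


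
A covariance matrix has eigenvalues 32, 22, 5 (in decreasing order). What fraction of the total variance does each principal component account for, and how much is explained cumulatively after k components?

Step 1 — total variance = trace(Sigma) = Σ λ_i = 32 + 22 + 5 = 59.

Step 2 — fraction explained by component i = λ_i / Σ λ:
  PC1: 32/59 = 0.5424
  PC2: 22/59 = 0.3729
  PC3: 5/59 = 0.0847

Step 3 — cumulative fraction after k components = (λ_1 + ... + λ_k) / Σ λ:
  k = 1: 32/59 = 0.5424
  k = 2: (32 + 22)/59 = 54/59 = 0.9153
  k = 3: (32 + 22 + 5)/59 = 59/59 = 1

Summary (fraction, with percent):

explained: PC1 0.5424 (54.24%), PC2 0.3729 (37.29%), PC3 0.0847 (8.47%);  cumulative: 0.5424, 0.9153, 1


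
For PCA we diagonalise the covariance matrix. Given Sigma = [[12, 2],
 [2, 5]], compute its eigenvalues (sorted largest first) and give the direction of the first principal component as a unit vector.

Step 1 — characteristic polynomial of 2×2 Sigma:
  det(Sigma - λI) = λ² - trace · λ + det = 0.
  trace = 12 + 5 = 17, det = 12·5 - (2)² = 56.
Step 2 — discriminant:
  Δ = trace² - 4·det = 289 - 224 = 65.
Step 3 — eigenvalues:
  λ = (trace ± √Δ)/2 = (17 ± 8.0623)/2,
  λ_1 = 12.5311,  λ_2 = 4.4689.

Step 4 — unit eigenvector for λ_1: solve (Sigma - λ_1 I)v = 0. First row:
  (12 - 12.5311)·v_x + (2)·v_y = 0, i.e. (-0.5311)·v_x + (2)·v_y = 0,
  so v ∝ (b, λ_1 - a) = (2, 0.5311) = u.
  ||u|| = √((2)² + (0.5311)²) = √(4.2821) ≈ 2.0693,
  v_1 = u/||u|| ≈ (0.9665, 0.2567) (||v_1|| = 1).

λ_1 = 12.5311,  λ_2 = 4.4689;  v_1 ≈ (0.9665, 0.2567)


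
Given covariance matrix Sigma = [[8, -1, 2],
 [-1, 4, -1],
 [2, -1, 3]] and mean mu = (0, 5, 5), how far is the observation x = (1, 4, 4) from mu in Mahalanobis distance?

Step 1 — centre the observation: (x - mu) = (1, -1, -1).

Step 2 — invert Sigma (cofactor / det for 3×3, or solve directly):
  Sigma^{-1} = [[0.1507, 0.0137, -0.0959],
 [0.0137, 0.274, 0.0822],
 [-0.0959, 0.0822, 0.4247]].

Step 3 — form the quadratic (x - mu)^T · Sigma^{-1} · (x - mu):
  Sigma^{-1} · (x - mu) = (0.2329, -0.3425, -0.6027).
  (x - mu)^T · [Sigma^{-1} · (x - mu)] = (1)·(0.2329) + (-1)·(-0.3425) + (-1)·(-0.6027) = 1.1781.

Step 4 — take square root: d = √(1.1781) ≈ 1.0854.

d(x, mu) = √(1.1781) ≈ 1.0854


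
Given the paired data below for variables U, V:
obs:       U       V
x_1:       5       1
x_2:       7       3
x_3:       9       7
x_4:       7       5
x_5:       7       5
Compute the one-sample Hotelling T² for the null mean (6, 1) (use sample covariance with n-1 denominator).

Step 1 — sample mean vector:
  mean(U) = (5 + 7 + 9 + 7 + 7) / 5 = 35/5 = 7
  mean(V) = (1 + 3 + 7 + 5 + 5) / 5 = 21/5 = 4.2
  x̄ = (7, 4.2),  deviation x̄ - mu_0 = (7, 4.2) - (6, 1) = (1, 3.2).

Step 2 — sample covariance matrix, S[i,j] = (1/(n-1)) · Σ_k (x_{k,i} - mean_i) · (x_{k,j} - mean_j), divisor n-1 = 4:
  S[U,U] = ((-2)·(-2) + (0)·(0) + (2)·(2) + (0)·(0) + (0)·(0)) / 4 = 8/4 = 2
  S[U,V] = ((-2)·(-3.2) + (0)·(-1.2) + (2)·(2.8) + (0)·(0.8) + (0)·(0.8)) / 4 = 12/4 = 3
  S[V,V] = ((-3.2)·(-3.2) + (-1.2)·(-1.2) + (2.8)·(2.8) + (0.8)·(0.8) + (0.8)·(0.8)) / 4 = 20.8/4 = 5.2
  S = [[2, 3],
 [3, 5.2]].

Step 3 — invert S. det(S) = 2·5.2 - (3)² = 1.4.
  S^{-1} = (1/det) · [[d, -b], [-b, a]] = [[3.7143, -2.1429],
 [-2.1429, 1.4286]].

Step 4 — quadratic form (x̄ - mu_0)^T · S^{-1} · (x̄ - mu_0):
  S^{-1} · (x̄ - mu_0) = (-3.1429, 2.4286),
  (x̄ - mu_0)^T · [...] = (1)·(-3.1429) + (3.2)·(2.4286) = 4.6286.

Step 5 — scale by n: T² = 5 · 4.6286 = 23.1429.

T² ≈ 23.1429


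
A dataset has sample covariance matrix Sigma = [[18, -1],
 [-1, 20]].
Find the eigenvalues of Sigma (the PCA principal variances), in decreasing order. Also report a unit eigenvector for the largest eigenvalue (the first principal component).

Step 1 — characteristic polynomial of 2×2 Sigma:
  det(Sigma - λI) = λ² - trace · λ + det = 0.
  trace = 18 + 20 = 38, det = 18·20 - (-1)² = 359.
Step 2 — discriminant:
  Δ = trace² - 4·det = 1444 - 1436 = 8.
Step 3 — eigenvalues:
  λ = (trace ± √Δ)/2 = (38 ± 2.8284)/2,
  λ_1 = 20.4142,  λ_2 = 17.5858.

Step 4 — unit eigenvector for λ_1: solve (Sigma - λ_1 I)v = 0. First row:
  (18 - 20.4142)·v_x + (-1)·v_y = 0, i.e. (-2.4142)·v_x + (-1)·v_y = 0,
  so v ∝ (b, λ_1 - a) = (-1, 2.4142); multiply by -1 so the first entry is positive: u = (1, -2.4142).
  ||u|| = √((1)² + (-2.4142)²) = √(6.8284) ≈ 2.6131,
  v_1 = u/||u|| ≈ (0.3827, -0.9239) (||v_1|| = 1).

λ_1 = 20.4142,  λ_2 = 17.5858;  v_1 ≈ (0.3827, -0.9239)


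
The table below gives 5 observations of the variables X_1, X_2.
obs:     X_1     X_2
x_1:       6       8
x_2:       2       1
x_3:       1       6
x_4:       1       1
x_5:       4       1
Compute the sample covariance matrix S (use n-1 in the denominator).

Step 1 — column means:
  mean(X_1) = (6 + 2 + 1 + 1 + 4) / 5 = 14/5 = 2.8
  mean(X_2) = (8 + 1 + 6 + 1 + 1) / 5 = 17/5 = 3.4

Step 2 — sample covariance S[i,j] = (1/(n-1)) · Σ_k (x_{k,i} - mean_i) · (x_{k,j} - mean_j), with n-1 = 4.
  S[X_1,X_1] = ((3.2)·(3.2) + (-0.8)·(-0.8) + (-1.8)·(-1.8) + (-1.8)·(-1.8) + (1.2)·(1.2)) / 4 = 18.8/4 = 4.7
  S[X_1,X_2] = ((3.2)·(4.6) + (-0.8)·(-2.4) + (-1.8)·(2.6) + (-1.8)·(-2.4) + (1.2)·(-2.4)) / 4 = 13.4/4 = 3.35
  S[X_2,X_2] = ((4.6)·(4.6) + (-2.4)·(-2.4) + (2.6)·(2.6) + (-2.4)·(-2.4) + (-2.4)·(-2.4)) / 4 = 45.2/4 = 11.3

S is symmetric (S[j,i] = S[i,j]). Assembling:

S = [[4.7, 3.35],
 [3.35, 11.3]]


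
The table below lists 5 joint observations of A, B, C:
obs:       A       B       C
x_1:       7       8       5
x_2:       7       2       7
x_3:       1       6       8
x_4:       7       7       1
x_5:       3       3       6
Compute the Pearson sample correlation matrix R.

Step 1 — column means:
  mean(A) = (7 + 7 + 1 + 7 + 3) / 5 = 25/5 = 5
  mean(B) = (8 + 2 + 6 + 7 + 3) / 5 = 26/5 = 5.2
  mean(C) = (5 + 7 + 8 + 1 + 6) / 5 = 27/5 = 5.4

Step 2 — sample variances and covariances s[i,j] = (1/(n-1)) · Σ_k (x_{k,i} - mean_i) · (x_{k,j} - mean_j), with n-1 = 4:
  s[A,A] = ((2)·(2) + (2)·(2) + (-4)·(-4) + (2)·(2) + (-2)·(-2)) / 4 = 32/4 = 8
  s[A,B] = ((2)·(2.8) + (2)·(-3.2) + (-4)·(0.8) + (2)·(1.8) + (-2)·(-2.2)) / 4 = 4/4 = 1
  s[A,C] = ((2)·(-0.4) + (2)·(1.6) + (-4)·(2.6) + (2)·(-4.4) + (-2)·(0.6)) / 4 = -18/4 = -4.5
  s[B,B] = ((2.8)·(2.8) + (-3.2)·(-3.2) + (0.8)·(0.8) + (1.8)·(1.8) + (-2.2)·(-2.2)) / 4 = 26.8/4 = 6.7
  s[B,C] = ((2.8)·(-0.4) + (-3.2)·(1.6) + (0.8)·(2.6) + (1.8)·(-4.4) + (-2.2)·(0.6)) / 4 = -13.4/4 = -3.35
  s[C,C] = ((-0.4)·(-0.4) + (1.6)·(1.6) + (2.6)·(2.6) + (-4.4)·(-4.4) + (0.6)·(0.6)) / 4 = 29.2/4 = 7.3
  Sample standard deviations s_i = √(s[i,i]):
  s(A) = √(8) = 2.8284
  s(B) = √(6.7) = 2.5884
  s(C) = √(7.3) = 2.7019

Step 3 — r_{ij} = s_{ij} / (s_i · s_j):
  r[A,A] = 1 (diagonal).
  r[A,B] = 1 / (2.8284 · 2.5884) = 1 / 7.3212 = 0.1366
  r[A,C] = -4.5 / (2.8284 · 2.7019) = -4.5 / 7.642 = -0.5889
  r[B,B] = 1 (diagonal).
  r[B,C] = -3.35 / (2.5884 · 2.7019) = -3.35 / 6.9936 = -0.479
  r[C,C] = 1 (diagonal).

R is symmetric with unit diagonal. Assembling:

R = [[1, 0.1366, -0.5889],
 [0.1366, 1, -0.479],
 [-0.5889, -0.479, 1]]


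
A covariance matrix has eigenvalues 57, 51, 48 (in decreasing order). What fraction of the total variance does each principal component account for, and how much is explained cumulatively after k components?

Step 1 — total variance = trace(Sigma) = Σ λ_i = 57 + 51 + 48 = 156.

Step 2 — fraction explained by component i = λ_i / Σ λ:
  PC1: 57/156 = 0.3654
  PC2: 51/156 = 0.3269
  PC3: 48/156 = 0.3077

Step 3 — cumulative fraction after k components = (λ_1 + ... + λ_k) / Σ λ:
  k = 1: 57/156 = 0.3654
  k = 2: (57 + 51)/156 = 108/156 = 0.6923
  k = 3: (57 + 51 + 48)/156 = 156/156 = 1

Summary (fraction, with percent):

explained: PC1 0.3654 (36.54%), PC2 0.3269 (32.69%), PC3 0.3077 (30.77%);  cumulative: 0.3654, 0.6923, 1


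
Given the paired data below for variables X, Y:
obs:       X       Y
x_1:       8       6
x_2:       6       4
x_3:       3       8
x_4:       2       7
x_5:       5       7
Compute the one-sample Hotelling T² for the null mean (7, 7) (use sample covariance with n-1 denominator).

Step 1 — sample mean vector:
  mean(X) = (8 + 6 + 3 + 2 + 5) / 5 = 24/5 = 4.8
  mean(Y) = (6 + 4 + 8 + 7 + 7) / 5 = 32/5 = 6.4
  x̄ = (4.8, 6.4),  deviation x̄ - mu_0 = (4.8, 6.4) - (7, 7) = (-2.2, -0.6).

Step 2 — sample covariance matrix, S[i,j] = (1/(n-1)) · Σ_k (x_{k,i} - mean_i) · (x_{k,j} - mean_j), divisor n-1 = 4:
  S[X,X] = ((3.2)·(3.2) + (1.2)·(1.2) + (-1.8)·(-1.8) + (-2.8)·(-2.8) + (0.2)·(0.2)) / 4 = 22.8/4 = 5.7
  S[X,Y] = ((3.2)·(-0.4) + (1.2)·(-2.4) + (-1.8)·(1.6) + (-2.8)·(0.6) + (0.2)·(0.6)) / 4 = -8.6/4 = -2.15
  S[Y,Y] = ((-0.4)·(-0.4) + (-2.4)·(-2.4) + (1.6)·(1.6) + (0.6)·(0.6) + (0.6)·(0.6)) / 4 = 9.2/4 = 2.3
  S = [[5.7, -2.15],
 [-2.15, 2.3]].

Step 3 — invert S. det(S) = 5.7·2.3 - (-2.15)² = 8.4875.
  S^{-1} = (1/det) · [[d, -b], [-b, a]] = [[0.271, 0.2533],
 [0.2533, 0.6716]].

Step 4 — quadratic form (x̄ - mu_0)^T · S^{-1} · (x̄ - mu_0):
  S^{-1} · (x̄ - mu_0) = (-0.7482, -0.9602),
  (x̄ - mu_0)^T · [...] = (-2.2)·(-0.7482) + (-0.6)·(-0.9602) = 2.2221.

Step 5 — scale by n: T² = 5 · 2.2221 = 11.1105.

T² ≈ 11.1105


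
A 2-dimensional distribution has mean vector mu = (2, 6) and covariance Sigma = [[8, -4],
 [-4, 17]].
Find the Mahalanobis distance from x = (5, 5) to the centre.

Step 1 — centre the observation: (x - mu) = (3, -1).

Step 2 — invert Sigma. det(Sigma) = 8·17 - (-4)² = 120.
  Sigma^{-1} = (1/det) · [[d, -b], [-b, a]] = [[0.1417, 0.0333],
 [0.0333, 0.0667]].

Step 3 — form the quadratic (x - mu)^T · Sigma^{-1} · (x - mu):
  Sigma^{-1} · (x - mu) = (0.3917, 0.0333).
  (x - mu)^T · [Sigma^{-1} · (x - mu)] = (3)·(0.3917) + (-1)·(0.0333) = 1.1417.

Step 4 — take square root: d = √(1.1417) ≈ 1.0685.

d(x, mu) = √(1.1417) ≈ 1.0685


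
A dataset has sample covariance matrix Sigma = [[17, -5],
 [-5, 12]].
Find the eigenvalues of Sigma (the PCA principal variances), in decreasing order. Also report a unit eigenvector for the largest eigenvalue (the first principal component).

Step 1 — characteristic polynomial of 2×2 Sigma:
  det(Sigma - λI) = λ² - trace · λ + det = 0.
  trace = 17 + 12 = 29, det = 17·12 - (-5)² = 179.
Step 2 — discriminant:
  Δ = trace² - 4·det = 841 - 716 = 125.
Step 3 — eigenvalues:
  λ = (trace ± √Δ)/2 = (29 ± 11.1803)/2,
  λ_1 = 20.0902,  λ_2 = 8.9098.

Step 4 — unit eigenvector for λ_1: solve (Sigma - λ_1 I)v = 0. First row:
  (17 - 20.0902)·v_x + (-5)·v_y = 0, i.e. (-3.0902)·v_x + (-5)·v_y = 0,
  so v ∝ (b, λ_1 - a) = (-5, 3.0902); multiply by -1 so the first entry is positive: u = (5, -3.0902).
  ||u|| = √((5)² + (-3.0902)²) = √(34.5492) ≈ 5.8779,
  v_1 = u/||u|| ≈ (0.8507, -0.5257) (||v_1|| = 1).

λ_1 = 20.0902,  λ_2 = 8.9098;  v_1 ≈ (0.8507, -0.5257)


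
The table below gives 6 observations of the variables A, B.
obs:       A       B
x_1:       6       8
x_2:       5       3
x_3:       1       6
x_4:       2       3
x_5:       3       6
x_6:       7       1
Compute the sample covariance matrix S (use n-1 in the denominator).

Step 1 — column means:
  mean(A) = (6 + 5 + 1 + 2 + 3 + 7) / 6 = 24/6 = 4
  mean(B) = (8 + 3 + 6 + 3 + 6 + 1) / 6 = 27/6 = 4.5

Step 2 — sample covariance S[i,j] = (1/(n-1)) · Σ_k (x_{k,i} - mean_i) · (x_{k,j} - mean_j), with n-1 = 5.
  S[A,A] = ((2)·(2) + (1)·(1) + (-3)·(-3) + (-2)·(-2) + (-1)·(-1) + (3)·(3)) / 5 = 28/5 = 5.6
  S[A,B] = ((2)·(3.5) + (1)·(-1.5) + (-3)·(1.5) + (-2)·(-1.5) + (-1)·(1.5) + (3)·(-3.5)) / 5 = -8/5 = -1.6
  S[B,B] = ((3.5)·(3.5) + (-1.5)·(-1.5) + (1.5)·(1.5) + (-1.5)·(-1.5) + (1.5)·(1.5) + (-3.5)·(-3.5)) / 5 = 33.5/5 = 6.7

S is symmetric (S[j,i] = S[i,j]). Assembling:

S = [[5.6, -1.6],
 [-1.6, 6.7]]


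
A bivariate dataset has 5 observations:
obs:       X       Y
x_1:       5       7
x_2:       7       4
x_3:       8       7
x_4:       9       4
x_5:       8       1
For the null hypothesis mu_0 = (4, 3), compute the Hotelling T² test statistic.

Step 1 — sample mean vector:
  mean(X) = (5 + 7 + 8 + 9 + 8) / 5 = 37/5 = 7.4
  mean(Y) = (7 + 4 + 7 + 4 + 1) / 5 = 23/5 = 4.6
  x̄ = (7.4, 4.6),  deviation x̄ - mu_0 = (7.4, 4.6) - (4, 3) = (3.4, 1.6).

Step 2 — sample covariance matrix, S[i,j] = (1/(n-1)) · Σ_k (x_{k,i} - mean_i) · (x_{k,j} - mean_j), divisor n-1 = 4:
  S[X,X] = ((-2.4)·(-2.4) + (-0.4)·(-0.4) + (0.6)·(0.6) + (1.6)·(1.6) + (0.6)·(0.6)) / 4 = 9.2/4 = 2.3
  S[X,Y] = ((-2.4)·(2.4) + (-0.4)·(-0.6) + (0.6)·(2.4) + (1.6)·(-0.6) + (0.6)·(-3.6)) / 4 = -7.2/4 = -1.8
  S[Y,Y] = ((2.4)·(2.4) + (-0.6)·(-0.6) + (2.4)·(2.4) + (-0.6)·(-0.6) + (-3.6)·(-3.6)) / 4 = 25.2/4 = 6.3
  S = [[2.3, -1.8],
 [-1.8, 6.3]].

Step 3 — invert S. det(S) = 2.3·6.3 - (-1.8)² = 11.25.
  S^{-1} = (1/det) · [[d, -b], [-b, a]] = [[0.56, 0.16],
 [0.16, 0.2044]].

Step 4 — quadratic form (x̄ - mu_0)^T · S^{-1} · (x̄ - mu_0):
  S^{-1} · (x̄ - mu_0) = (2.16, 0.8711),
  (x̄ - mu_0)^T · [...] = (3.4)·(2.16) + (1.6)·(0.8711) = 8.7378.

Step 5 — scale by n: T² = 5 · 8.7378 = 43.6889.

T² ≈ 43.6889


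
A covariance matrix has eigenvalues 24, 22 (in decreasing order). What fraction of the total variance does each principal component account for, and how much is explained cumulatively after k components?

Step 1 — total variance = trace(Sigma) = Σ λ_i = 24 + 22 = 46.

Step 2 — fraction explained by component i = λ_i / Σ λ:
  PC1: 24/46 = 0.5217
  PC2: 22/46 = 0.4783

Step 3 — cumulative fraction after k components = (λ_1 + ... + λ_k) / Σ λ:
  k = 1: 24/46 = 0.5217
  k = 2: (24 + 22)/46 = 46/46 = 1

Summary (fraction, with percent):

explained: PC1 0.5217 (52.17%), PC2 0.4783 (47.83%);  cumulative: 0.5217, 1


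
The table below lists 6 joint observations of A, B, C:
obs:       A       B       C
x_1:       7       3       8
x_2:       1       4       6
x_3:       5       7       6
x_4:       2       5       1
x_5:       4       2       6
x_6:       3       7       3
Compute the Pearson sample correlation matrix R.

Step 1 — column means:
  mean(A) = (7 + 1 + 5 + 2 + 4 + 3) / 6 = 22/6 = 3.6667
  mean(B) = (3 + 4 + 7 + 5 + 2 + 7) / 6 = 28/6 = 4.6667
  mean(C) = (8 + 6 + 6 + 1 + 6 + 3) / 6 = 30/6 = 5

Step 2 — sample variances and covariances s[i,j] = (1/(n-1)) · Σ_k (x_{k,i} - mean_i) · (x_{k,j} - mean_j), with n-1 = 5:
  s[A,A] = ((3.3333)·(3.3333) + (-2.6667)·(-2.6667) + (1.3333)·(1.3333) + (-1.6667)·(-1.6667) + (0.3333)·(0.3333) + (-0.6667)·(-0.6667)) / 5 = 23.3333/5 = 4.6667
  s[A,B] = ((3.3333)·(-1.6667) + (-2.6667)·(-0.6667) + (1.3333)·(2.3333) + (-1.6667)·(0.3333) + (0.3333)·(-2.6667) + (-0.6667)·(2.3333)) / 5 = -3.6667/5 = -0.7333
  s[A,C] = ((3.3333)·(3) + (-2.6667)·(1) + (1.3333)·(1) + (-1.6667)·(-4) + (0.3333)·(1) + (-0.6667)·(-2)) / 5 = 17/5 = 3.4
  s[B,B] = ((-1.6667)·(-1.6667) + (-0.6667)·(-0.6667) + (2.3333)·(2.3333) + (0.3333)·(0.3333) + (-2.6667)·(-2.6667) + (2.3333)·(2.3333)) / 5 = 21.3333/5 = 4.2667
  s[B,C] = ((-1.6667)·(3) + (-0.6667)·(1) + (2.3333)·(1) + (0.3333)·(-4) + (-2.6667)·(1) + (2.3333)·(-2)) / 5 = -12/5 = -2.4
  s[C,C] = ((3)·(3) + (1)·(1) + (1)·(1) + (-4)·(-4) + (1)·(1) + (-2)·(-2)) / 5 = 32/5 = 6.4
  Sample standard deviations s_i = √(s[i,i]):
  s(A) = √(4.6667) = 2.1602
  s(B) = √(4.2667) = 2.0656
  s(C) = √(6.4) = 2.5298

Step 3 — r_{ij} = s_{ij} / (s_i · s_j):
  r[A,A] = 1 (diagonal).
  r[A,B] = -0.7333 / (2.1602 · 2.0656) = -0.7333 / 4.4622 = -0.1643
  r[A,C] = 3.4 / (2.1602 · 2.5298) = 3.4 / 5.465 = 0.6221
  r[B,B] = 1 (diagonal).
  r[B,C] = -2.4 / (2.0656 · 2.5298) = -2.4 / 5.2256 = -0.4593
  r[C,C] = 1 (diagonal).

R is symmetric with unit diagonal. Assembling:

R = [[1, -0.1643, 0.6221],
 [-0.1643, 1, -0.4593],
 [0.6221, -0.4593, 1]]
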